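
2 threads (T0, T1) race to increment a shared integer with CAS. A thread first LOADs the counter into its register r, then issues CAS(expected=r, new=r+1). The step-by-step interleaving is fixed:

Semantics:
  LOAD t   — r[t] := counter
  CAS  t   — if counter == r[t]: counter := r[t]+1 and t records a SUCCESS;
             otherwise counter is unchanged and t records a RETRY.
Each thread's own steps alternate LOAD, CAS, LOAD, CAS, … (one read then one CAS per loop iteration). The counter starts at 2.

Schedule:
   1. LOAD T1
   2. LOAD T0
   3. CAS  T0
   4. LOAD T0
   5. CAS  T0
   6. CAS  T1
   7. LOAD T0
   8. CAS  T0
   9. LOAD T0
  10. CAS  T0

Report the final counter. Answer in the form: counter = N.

counter = 6

T1 LOAD — after: cnt=2, r=2 — load
T0 LOAD — after: cnt=2, r=2 — load
T0 CAS — after: cnt=3, r=2 — ok
T0 LOAD — after: cnt=3, r=3 — load
T0 CAS — after: cnt=4, r=3 — ok
T1 CAS — after: cnt=4, r=2 — retry
T0 LOAD — after: cnt=4, r=4 — load
T0 CAS — after: cnt=5, r=4 — ok
T0 LOAD — after: cnt=5, r=5 — load
T0 CAS — after: cnt=6, r=5 — ok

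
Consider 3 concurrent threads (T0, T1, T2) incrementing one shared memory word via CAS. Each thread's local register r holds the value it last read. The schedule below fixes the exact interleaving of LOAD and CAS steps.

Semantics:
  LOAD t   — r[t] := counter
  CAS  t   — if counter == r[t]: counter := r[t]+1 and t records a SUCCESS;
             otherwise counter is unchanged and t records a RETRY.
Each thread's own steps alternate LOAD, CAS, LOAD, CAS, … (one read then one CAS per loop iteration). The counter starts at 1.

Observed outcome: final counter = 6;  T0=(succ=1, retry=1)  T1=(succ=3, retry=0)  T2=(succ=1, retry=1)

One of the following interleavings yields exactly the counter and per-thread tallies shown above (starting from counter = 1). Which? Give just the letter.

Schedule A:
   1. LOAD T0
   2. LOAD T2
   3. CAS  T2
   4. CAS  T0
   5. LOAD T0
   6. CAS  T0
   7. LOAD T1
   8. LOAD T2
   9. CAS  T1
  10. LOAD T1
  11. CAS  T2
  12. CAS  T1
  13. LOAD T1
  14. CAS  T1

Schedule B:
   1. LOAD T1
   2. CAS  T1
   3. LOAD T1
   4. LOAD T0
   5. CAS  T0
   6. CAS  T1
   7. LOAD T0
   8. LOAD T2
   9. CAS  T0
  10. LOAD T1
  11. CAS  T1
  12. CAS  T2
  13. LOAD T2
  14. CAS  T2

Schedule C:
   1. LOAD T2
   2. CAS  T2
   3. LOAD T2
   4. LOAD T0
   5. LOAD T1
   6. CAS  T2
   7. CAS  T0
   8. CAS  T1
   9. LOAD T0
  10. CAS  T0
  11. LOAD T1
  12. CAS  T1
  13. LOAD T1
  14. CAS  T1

Run A:
[1] T0.load  rd  (counter 1, T0.r 1)
[2] T2.load  rd  (counter 1, T2.r 1)
[3] T2.cas  hit  (counter 2, T2.r 1)
[4] T0.cas  miss  (counter 2, T0.r 1)
[5] T0.load  rd  (counter 2, T0.r 2)
[6] T0.cas  hit  (counter 3, T0.r 2)
[7] T1.load  rd  (counter 3, T1.r 3)
[8] T2.load  rd  (counter 3, T2.r 3)
[9] T1.cas  hit  (counter 4, T1.r 3)
[10] T1.load  rd  (counter 4, T1.r 4)
[11] T2.cas  miss  (counter 4, T2.r 3)
[12] T1.cas  hit  (counter 5, T1.r 4)
[13] T1.load  rd  (counter 5, T1.r 5)
[14] T1.cas  hit  (counter 6, T1.r 5)

A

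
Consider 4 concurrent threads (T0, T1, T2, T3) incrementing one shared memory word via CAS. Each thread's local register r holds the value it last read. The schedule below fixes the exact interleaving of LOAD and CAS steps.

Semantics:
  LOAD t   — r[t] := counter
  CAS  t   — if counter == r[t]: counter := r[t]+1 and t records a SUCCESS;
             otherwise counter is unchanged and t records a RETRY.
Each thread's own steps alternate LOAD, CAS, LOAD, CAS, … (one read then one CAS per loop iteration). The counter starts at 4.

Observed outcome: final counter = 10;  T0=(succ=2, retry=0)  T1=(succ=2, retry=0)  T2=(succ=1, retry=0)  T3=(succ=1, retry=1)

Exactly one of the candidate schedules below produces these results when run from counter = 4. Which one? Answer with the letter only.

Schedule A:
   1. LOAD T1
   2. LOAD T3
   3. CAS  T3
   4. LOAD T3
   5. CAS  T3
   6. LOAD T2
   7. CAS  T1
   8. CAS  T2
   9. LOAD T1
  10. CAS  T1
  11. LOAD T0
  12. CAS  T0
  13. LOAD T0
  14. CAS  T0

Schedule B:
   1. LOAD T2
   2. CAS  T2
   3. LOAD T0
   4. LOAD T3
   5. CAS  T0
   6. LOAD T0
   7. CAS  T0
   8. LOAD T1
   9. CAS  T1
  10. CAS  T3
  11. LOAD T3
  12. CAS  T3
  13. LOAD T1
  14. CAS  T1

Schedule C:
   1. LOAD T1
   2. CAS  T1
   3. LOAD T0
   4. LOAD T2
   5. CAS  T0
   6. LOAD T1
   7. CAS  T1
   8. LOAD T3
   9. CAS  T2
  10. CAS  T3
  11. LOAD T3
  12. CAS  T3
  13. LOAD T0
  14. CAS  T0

Simulating candidate B:
#1 T2 reads 4
#2 T2 CAS(4→5) writes; counter now 5
#3 T0 reads 5
#4 T3 reads 5
#5 T0 CAS(5→6) writes; counter now 6
#6 T0 reads 6
#7 T0 CAS(6→7) writes; counter now 7
#8 T1 reads 7
#9 T1 CAS(7→8) writes; counter now 8
#10 T3 CAS(5→6) fails; counter now 8
#11 T3 reads 8
#12 T3 CAS(8→9) writes; counter now 9
#13 T1 reads 9
#14 T1 CAS(9→10) writes; counter now 10

B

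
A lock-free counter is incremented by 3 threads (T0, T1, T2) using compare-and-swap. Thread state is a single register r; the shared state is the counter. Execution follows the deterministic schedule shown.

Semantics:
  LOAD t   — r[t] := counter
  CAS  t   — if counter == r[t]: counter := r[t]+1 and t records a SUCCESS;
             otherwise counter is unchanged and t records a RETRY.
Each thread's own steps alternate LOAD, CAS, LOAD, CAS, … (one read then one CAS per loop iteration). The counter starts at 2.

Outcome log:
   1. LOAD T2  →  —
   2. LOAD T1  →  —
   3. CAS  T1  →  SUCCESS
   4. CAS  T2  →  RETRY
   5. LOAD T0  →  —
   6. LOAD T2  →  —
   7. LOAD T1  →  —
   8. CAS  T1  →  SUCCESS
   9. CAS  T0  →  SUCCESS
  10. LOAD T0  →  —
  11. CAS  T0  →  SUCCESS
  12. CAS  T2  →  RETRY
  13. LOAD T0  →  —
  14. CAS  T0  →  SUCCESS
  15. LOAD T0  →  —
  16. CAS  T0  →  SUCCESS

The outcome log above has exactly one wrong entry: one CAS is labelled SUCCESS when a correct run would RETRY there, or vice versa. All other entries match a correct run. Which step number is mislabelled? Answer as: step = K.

Correct run:
step 1: T2 LOAD ⇒ load; ctr=2 reg=2
step 2: T1 LOAD ⇒ load; ctr=2 reg=2
step 3: T1 CAS ⇒ ok; ctr=3 reg=2
step 4: T2 CAS ⇒ retry; ctr=3 reg=2
step 5: T0 LOAD ⇒ load; ctr=3 reg=3
step 6: T2 LOAD ⇒ load; ctr=3 reg=3
step 7: T1 LOAD ⇒ load; ctr=3 reg=3
step 8: T1 CAS ⇒ ok; ctr=4 reg=3
step 9: T0 CAS ⇒ retry; ctr=4 reg=3
step 10: T0 LOAD ⇒ load; ctr=4 reg=4
step 11: T0 CAS ⇒ ok; ctr=5 reg=4
step 12: T2 CAS ⇒ retry; ctr=5 reg=3
step 13: T0 LOAD ⇒ load; ctr=5 reg=5
step 14: T0 CAS ⇒ ok; ctr=6 reg=5
step 15: T0 LOAD ⇒ load; ctr=6 reg=6
step 16: T0 CAS ⇒ ok; ctr=7 reg=6
Mismatch at 9.

step = 9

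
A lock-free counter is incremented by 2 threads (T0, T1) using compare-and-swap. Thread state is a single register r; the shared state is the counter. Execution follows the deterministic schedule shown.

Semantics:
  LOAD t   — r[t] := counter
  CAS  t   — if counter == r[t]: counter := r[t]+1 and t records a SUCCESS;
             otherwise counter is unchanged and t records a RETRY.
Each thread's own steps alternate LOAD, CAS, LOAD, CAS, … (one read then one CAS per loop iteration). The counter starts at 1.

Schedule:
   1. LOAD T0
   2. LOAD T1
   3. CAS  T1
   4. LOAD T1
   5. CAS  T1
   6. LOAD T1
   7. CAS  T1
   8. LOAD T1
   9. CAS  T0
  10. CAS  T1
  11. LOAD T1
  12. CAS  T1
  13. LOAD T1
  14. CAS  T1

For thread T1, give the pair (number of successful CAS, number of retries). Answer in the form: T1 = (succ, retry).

[1] T0.load  rd  (counter 1, T0.r 1)
[2] T1.load  rd  (counter 1, T1.r 1)
[3] T1.cas  hit  (counter 2, T1.r 1)
[4] T1.load  rd  (counter 2, T1.r 2)
[5] T1.cas  hit  (counter 3, T1.r 2)
[6] T1.load  rd  (counter 3, T1.r 3)
[7] T1.cas  hit  (counter 4, T1.r 3)
[8] T1.load  rd  (counter 4, T1.r 4)
[9] T0.cas  miss  (counter 4, T0.r 1)
[10] T1.cas  hit  (counter 5, T1.r 4)
[11] T1.load  rd  (counter 5, T1.r 5)
[12] T1.cas  hit  (counter 6, T1.r 5)
[13] T1.load  rd  (counter 6, T1.r 6)
[14] T1.cas  hit  (counter 7, T1.r 6)

T1 = (6, 0)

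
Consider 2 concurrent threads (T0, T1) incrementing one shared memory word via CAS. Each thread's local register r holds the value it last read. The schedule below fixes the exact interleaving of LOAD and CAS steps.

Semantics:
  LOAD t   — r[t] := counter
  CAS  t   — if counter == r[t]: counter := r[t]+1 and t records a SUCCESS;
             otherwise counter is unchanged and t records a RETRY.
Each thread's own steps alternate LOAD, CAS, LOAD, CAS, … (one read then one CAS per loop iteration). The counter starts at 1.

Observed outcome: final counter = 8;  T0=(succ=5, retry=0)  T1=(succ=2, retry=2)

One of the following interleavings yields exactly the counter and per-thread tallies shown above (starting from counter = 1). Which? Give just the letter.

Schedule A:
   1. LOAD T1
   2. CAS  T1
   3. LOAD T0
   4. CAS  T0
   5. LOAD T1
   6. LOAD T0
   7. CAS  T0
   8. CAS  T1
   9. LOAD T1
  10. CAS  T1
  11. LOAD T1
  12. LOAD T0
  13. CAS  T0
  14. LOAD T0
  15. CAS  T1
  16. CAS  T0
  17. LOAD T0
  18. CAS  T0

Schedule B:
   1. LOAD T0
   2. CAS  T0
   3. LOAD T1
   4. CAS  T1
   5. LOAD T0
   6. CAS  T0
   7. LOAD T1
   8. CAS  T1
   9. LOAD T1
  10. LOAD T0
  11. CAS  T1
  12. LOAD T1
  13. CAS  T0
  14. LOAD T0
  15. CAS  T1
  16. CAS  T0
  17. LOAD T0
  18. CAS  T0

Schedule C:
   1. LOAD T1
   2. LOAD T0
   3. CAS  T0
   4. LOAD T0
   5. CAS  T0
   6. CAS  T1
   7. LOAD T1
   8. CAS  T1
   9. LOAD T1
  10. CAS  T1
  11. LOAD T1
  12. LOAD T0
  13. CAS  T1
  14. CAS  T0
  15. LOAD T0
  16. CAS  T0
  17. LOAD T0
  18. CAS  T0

Tracing schedule A:
   1) LOAD T1:  M=1  r_T1=1
   2) CAS  T1:  M=2  r_T1=1 ✓
   3) LOAD T0:  M=2  r_T0=2
   4) CAS  T0:  M=3  r_T0=2 ✓
   5) LOAD T1:  M=3  r_T1=3
   6) LOAD T0:  M=3  r_T0=3
   7) CAS  T0:  M=4  r_T0=3 ✓
   8) CAS  T1:  M=4  r_T1=3 ✗
   9) LOAD T1:  M=4  r_T1=4
  10) CAS  T1:  M=5  r_T1=4 ✓
  11) LOAD T1:  M=5  r_T1=5
  12) LOAD T0:  M=5  r_T0=5
  13) CAS  T0:  M=6  r_T0=5 ✓
  14) LOAD T0:  M=6  r_T0=6
  15) CAS  T1:  M=6  r_T1=5 ✗
  16) CAS  T0:  M=7  r_T0=6 ✓
  17) LOAD T0:  M=7  r_T0=7
  18) CAS  T0:  M=8  r_T0=7 ✓

A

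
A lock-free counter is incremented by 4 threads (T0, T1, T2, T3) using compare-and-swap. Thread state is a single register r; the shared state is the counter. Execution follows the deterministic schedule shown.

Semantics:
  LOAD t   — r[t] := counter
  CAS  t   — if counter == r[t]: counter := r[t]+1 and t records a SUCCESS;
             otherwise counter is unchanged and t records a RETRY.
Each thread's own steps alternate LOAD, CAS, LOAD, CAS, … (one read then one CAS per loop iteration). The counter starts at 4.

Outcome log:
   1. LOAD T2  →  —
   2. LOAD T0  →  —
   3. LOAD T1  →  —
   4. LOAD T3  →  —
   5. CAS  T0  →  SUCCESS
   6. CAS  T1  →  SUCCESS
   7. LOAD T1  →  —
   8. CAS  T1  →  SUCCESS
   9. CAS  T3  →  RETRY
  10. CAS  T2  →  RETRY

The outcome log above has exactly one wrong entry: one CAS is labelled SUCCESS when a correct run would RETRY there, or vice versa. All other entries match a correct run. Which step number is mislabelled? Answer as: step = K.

Reference trace:
step 1: T2 LOAD ⇒ load; ctr=4 reg=4
step 2: T0 LOAD ⇒ load; ctr=4 reg=4
step 3: T1 LOAD ⇒ load; ctr=4 reg=4
step 4: T3 LOAD ⇒ load; ctr=4 reg=4
step 5: T0 CAS ⇒ ok; ctr=5 reg=4
step 6: T1 CAS ⇒ retry; ctr=5 reg=4
step 7: T1 LOAD ⇒ load; ctr=5 reg=5
step 8: T1 CAS ⇒ ok; ctr=6 reg=5
step 9: T3 CAS ⇒ retry; ctr=6 reg=4
step 10: T2 CAS ⇒ retry; ctr=6 reg=4
Log disagrees first at step 6.

step = 6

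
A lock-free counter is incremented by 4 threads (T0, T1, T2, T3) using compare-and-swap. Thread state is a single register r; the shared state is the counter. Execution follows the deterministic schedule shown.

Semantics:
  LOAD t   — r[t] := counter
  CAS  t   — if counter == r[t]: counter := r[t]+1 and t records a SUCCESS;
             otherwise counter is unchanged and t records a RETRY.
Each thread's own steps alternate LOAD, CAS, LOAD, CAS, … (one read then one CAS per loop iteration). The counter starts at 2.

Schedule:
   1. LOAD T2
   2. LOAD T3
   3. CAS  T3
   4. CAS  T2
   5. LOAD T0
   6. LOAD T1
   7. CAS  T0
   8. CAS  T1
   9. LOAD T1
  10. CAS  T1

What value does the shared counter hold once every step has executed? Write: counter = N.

1. LOAD T2 → mem=2 r[T2]=2 [LOAD]
2. LOAD T3 → mem=2 r[T3]=2 [LOAD]
3. CAS T3 → mem=3 r[T3]=2 [OK]
4. CAS T2 → mem=3 r[T2]=2 [RETRY]
5. LOAD T0 → mem=3 r[T0]=3 [LOAD]
6. LOAD T1 → mem=3 r[T1]=3 [LOAD]
7. CAS T0 → mem=4 r[T0]=3 [OK]
8. CAS T1 → mem=4 r[T1]=3 [RETRY]
9. LOAD T1 → mem=4 r[T1]=4 [LOAD]
10. CAS T1 → mem=5 r[T1]=4 [OK]

counter = 5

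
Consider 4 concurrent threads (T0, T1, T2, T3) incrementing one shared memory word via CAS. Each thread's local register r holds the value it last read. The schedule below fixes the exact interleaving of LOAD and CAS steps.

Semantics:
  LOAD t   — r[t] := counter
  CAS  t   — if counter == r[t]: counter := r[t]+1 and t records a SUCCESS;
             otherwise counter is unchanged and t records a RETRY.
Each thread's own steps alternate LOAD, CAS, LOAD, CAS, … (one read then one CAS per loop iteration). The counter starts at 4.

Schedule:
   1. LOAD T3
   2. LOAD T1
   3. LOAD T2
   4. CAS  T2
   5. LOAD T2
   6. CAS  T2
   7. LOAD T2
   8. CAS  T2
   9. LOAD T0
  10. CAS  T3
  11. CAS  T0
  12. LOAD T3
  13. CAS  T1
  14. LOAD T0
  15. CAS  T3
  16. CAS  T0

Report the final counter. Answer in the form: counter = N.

counter = 9

[1] T3.load  rd  (counter 4, T3.r 4)
[2] T1.load  rd  (counter 4, T1.r 4)
[3] T2.load  rd  (counter 4, T2.r 4)
[4] T2.cas  hit  (counter 5, T2.r 4)
[5] T2.load  rd  (counter 5, T2.r 5)
[6] T2.cas  hit  (counter 6, T2.r 5)
[7] T2.load  rd  (counter 6, T2.r 6)
[8] T2.cas  hit  (counter 7, T2.r 6)
[9] T0.load  rd  (counter 7, T0.r 7)
[10] T3.cas  miss  (counter 7, T3.r 4)
[11] T0.cas  hit  (counter 8, T0.r 7)
[12] T3.load  rd  (counter 8, T3.r 8)
[13] T1.cas  miss  (counter 8, T1.r 4)
[14] T0.load  rd  (counter 8, T0.r 8)
[15] T3.cas  hit  (counter 9, T3.r 8)
[16] T0.cas  miss  (counter 9, T0.r 8)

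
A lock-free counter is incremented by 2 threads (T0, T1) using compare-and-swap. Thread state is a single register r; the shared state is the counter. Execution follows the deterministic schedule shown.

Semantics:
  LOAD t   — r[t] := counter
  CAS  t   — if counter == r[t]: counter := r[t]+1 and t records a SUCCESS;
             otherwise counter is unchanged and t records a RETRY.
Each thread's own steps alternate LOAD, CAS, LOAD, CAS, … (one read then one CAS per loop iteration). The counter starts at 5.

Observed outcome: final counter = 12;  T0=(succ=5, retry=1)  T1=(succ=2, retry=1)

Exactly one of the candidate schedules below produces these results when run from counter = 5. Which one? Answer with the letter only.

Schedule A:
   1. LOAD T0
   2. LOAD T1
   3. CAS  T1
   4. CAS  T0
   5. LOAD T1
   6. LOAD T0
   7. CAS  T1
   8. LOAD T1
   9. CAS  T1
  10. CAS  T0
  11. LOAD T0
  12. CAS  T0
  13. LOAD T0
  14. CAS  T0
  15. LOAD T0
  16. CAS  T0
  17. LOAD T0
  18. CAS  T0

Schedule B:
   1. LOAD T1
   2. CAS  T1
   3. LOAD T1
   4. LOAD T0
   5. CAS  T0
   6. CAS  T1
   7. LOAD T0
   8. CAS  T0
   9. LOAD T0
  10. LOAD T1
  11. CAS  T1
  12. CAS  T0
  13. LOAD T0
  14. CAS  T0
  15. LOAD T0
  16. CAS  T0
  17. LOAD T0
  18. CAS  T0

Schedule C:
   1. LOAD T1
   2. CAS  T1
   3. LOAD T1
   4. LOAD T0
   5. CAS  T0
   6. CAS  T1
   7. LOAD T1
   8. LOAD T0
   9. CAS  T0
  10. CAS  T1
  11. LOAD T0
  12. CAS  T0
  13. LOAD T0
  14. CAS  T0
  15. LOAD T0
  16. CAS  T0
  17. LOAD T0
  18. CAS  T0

B

Run B:
[1] T1.load  rd  (counter 5, T1.r 5)
[2] T1.cas  hit  (counter 6, T1.r 5)
[3] T1.load  rd  (counter 6, T1.r 6)
[4] T0.load  rd  (counter 6, T0.r 6)
[5] T0.cas  hit  (counter 7, T0.r 6)
[6] T1.cas  miss  (counter 7, T1.r 6)
[7] T0.load  rd  (counter 7, T0.r 7)
[8] T0.cas  hit  (counter 8, T0.r 7)
[9] T0.load  rd  (counter 8, T0.r 8)
[10] T1.load  rd  (counter 8, T1.r 8)
[11] T1.cas  hit  (counter 9, T1.r 8)
[12] T0.cas  miss  (counter 9, T0.r 8)
[13] T0.load  rd  (counter 9, T0.r 9)
[14] T0.cas  hit  (counter 10, T0.r 9)
[15] T0.load  rd  (counter 10, T0.r 10)
[16] T0.cas  hit  (counter 11, T0.r 10)
[17] T0.load  rd  (counter 11, T0.r 11)
[18] T0.cas  hit  (counter 12, T0.r 11)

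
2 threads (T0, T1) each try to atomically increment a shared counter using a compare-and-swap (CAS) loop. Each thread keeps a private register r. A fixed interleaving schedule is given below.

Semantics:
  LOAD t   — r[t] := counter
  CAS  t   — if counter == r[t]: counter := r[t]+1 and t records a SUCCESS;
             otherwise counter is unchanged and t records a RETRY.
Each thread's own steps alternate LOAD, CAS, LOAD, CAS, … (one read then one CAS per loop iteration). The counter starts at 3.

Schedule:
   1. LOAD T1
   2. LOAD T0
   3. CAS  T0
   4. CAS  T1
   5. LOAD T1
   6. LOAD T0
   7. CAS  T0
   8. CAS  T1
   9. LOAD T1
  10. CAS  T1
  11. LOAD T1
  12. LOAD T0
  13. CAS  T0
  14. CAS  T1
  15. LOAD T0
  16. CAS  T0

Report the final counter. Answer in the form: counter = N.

counter = 8

#1 T1 reads 3
#2 T0 reads 3
#3 T0 CAS(3→4) writes; counter now 4
#4 T1 CAS(3→4) fails; counter now 4
#5 T1 reads 4
#6 T0 reads 4
#7 T0 CAS(4→5) writes; counter now 5
#8 T1 CAS(4→5) fails; counter now 5
#9 T1 reads 5
#10 T1 CAS(5→6) writes; counter now 6
#11 T1 reads 6
#12 T0 reads 6
#13 T0 CAS(6→7) writes; counter now 7
#14 T1 CAS(6→7) fails; counter now 7
#15 T0 reads 7
#16 T0 CAS(7→8) writes; counter now 8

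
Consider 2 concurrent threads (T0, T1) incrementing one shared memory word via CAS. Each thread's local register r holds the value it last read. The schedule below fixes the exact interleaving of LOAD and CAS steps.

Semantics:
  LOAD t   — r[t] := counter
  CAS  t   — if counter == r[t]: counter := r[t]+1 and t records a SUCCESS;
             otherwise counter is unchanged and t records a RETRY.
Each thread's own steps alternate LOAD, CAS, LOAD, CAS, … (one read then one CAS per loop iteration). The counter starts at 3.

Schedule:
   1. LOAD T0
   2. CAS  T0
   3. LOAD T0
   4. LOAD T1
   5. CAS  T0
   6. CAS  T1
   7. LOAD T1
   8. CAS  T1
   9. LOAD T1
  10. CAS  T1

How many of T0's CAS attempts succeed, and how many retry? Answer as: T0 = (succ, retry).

T0 = (2, 0)

   1) LOAD T0:  M=3  r_T0=3
   2) CAS  T0:  M=4  r_T0=3 ✓
   3) LOAD T0:  M=4  r_T0=4
   4) LOAD T1:  M=4  r_T1=4
   5) CAS  T0:  M=5  r_T0=4 ✓
   6) CAS  T1:  M=5  r_T1=4 ✗
   7) LOAD T1:  M=5  r_T1=5
   8) CAS  T1:  M=6  r_T1=5 ✓
   9) LOAD T1:  M=6  r_T1=6
  10) CAS  T1:  M=7  r_T1=6 ✓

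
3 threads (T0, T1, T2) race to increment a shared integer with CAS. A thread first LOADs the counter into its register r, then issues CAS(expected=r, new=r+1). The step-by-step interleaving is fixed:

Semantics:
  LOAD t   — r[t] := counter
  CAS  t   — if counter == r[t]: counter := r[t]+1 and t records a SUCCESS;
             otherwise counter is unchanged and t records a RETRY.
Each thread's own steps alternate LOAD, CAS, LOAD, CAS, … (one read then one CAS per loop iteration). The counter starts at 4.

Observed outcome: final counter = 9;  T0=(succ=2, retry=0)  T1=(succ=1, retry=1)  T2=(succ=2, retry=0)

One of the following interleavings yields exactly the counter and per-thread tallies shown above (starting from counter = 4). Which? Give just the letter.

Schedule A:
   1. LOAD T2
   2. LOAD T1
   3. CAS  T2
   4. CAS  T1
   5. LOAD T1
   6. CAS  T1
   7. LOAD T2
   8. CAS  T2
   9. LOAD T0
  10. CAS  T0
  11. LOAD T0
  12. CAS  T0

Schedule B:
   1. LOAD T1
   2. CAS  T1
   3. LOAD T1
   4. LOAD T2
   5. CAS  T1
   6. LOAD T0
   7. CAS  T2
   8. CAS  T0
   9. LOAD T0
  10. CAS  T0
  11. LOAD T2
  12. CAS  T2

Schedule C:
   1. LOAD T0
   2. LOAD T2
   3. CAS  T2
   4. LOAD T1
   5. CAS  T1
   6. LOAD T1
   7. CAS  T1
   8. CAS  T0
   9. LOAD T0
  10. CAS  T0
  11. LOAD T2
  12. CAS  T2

Simulating candidate A:
   1) LOAD T2:  M=4  r_T2=4
   2) LOAD T1:  M=4  r_T1=4
   3) CAS  T2:  M=5  r_T2=4 ✓
   4) CAS  T1:  M=5  r_T1=4 ✗
   5) LOAD T1:  M=5  r_T1=5
   6) CAS  T1:  M=6  r_T1=5 ✓
   7) LOAD T2:  M=6  r_T2=6
   8) CAS  T2:  M=7  r_T2=6 ✓
   9) LOAD T0:  M=7  r_T0=7
  10) CAS  T0:  M=8  r_T0=7 ✓
  11) LOAD T0:  M=8  r_T0=8
  12) CAS  T0:  M=9  r_T0=8 ✓

A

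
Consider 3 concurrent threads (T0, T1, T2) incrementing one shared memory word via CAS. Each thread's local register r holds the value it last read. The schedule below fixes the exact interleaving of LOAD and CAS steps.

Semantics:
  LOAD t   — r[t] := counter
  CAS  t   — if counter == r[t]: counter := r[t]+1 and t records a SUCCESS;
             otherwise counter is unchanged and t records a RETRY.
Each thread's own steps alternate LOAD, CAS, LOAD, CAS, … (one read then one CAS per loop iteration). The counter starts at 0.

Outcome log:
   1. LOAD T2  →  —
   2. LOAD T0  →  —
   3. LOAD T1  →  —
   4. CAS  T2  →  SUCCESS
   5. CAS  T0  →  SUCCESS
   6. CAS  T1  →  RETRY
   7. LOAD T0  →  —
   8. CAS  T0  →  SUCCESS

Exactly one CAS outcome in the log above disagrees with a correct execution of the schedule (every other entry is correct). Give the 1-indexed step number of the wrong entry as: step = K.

Re-executing:
T2 LOAD — after: cnt=0, r=0 — load
T0 LOAD — after: cnt=0, r=0 — load
T1 LOAD — after: cnt=0, r=0 — load
T2 CAS — after: cnt=1, r=0 — ok
T0 CAS — after: cnt=1, r=0 — retry
T1 CAS — after: cnt=1, r=0 — retry
T0 LOAD — after: cnt=1, r=1 — load
T0 CAS — after: cnt=2, r=1 — ok
Mismatch at 5.

step = 5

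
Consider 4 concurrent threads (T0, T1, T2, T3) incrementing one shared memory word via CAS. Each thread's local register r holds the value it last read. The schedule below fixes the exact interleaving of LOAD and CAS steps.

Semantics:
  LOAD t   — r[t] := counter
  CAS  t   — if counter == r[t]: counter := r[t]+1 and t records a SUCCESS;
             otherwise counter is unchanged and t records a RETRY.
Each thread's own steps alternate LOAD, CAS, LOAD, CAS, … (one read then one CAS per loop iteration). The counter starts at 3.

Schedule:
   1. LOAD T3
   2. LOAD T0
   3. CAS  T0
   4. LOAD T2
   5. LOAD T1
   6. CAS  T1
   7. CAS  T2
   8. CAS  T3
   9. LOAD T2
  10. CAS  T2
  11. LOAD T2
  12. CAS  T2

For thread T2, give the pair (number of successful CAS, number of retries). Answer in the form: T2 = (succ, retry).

T2 = (2, 1)

step 1: T3 LOAD ⇒ load; ctr=3 reg=3
step 2: T0 LOAD ⇒ load; ctr=3 reg=3
step 3: T0 CAS ⇒ ok; ctr=4 reg=3
step 4: T2 LOAD ⇒ load; ctr=4 reg=4
step 5: T1 LOAD ⇒ load; ctr=4 reg=4
step 6: T1 CAS ⇒ ok; ctr=5 reg=4
step 7: T2 CAS ⇒ retry; ctr=5 reg=4
step 8: T3 CAS ⇒ retry; ctr=5 reg=3
step 9: T2 LOAD ⇒ load; ctr=5 reg=5
step 10: T2 CAS ⇒ ok; ctr=6 reg=5
step 11: T2 LOAD ⇒ load; ctr=6 reg=6
step 12: T2 CAS ⇒ ok; ctr=7 reg=6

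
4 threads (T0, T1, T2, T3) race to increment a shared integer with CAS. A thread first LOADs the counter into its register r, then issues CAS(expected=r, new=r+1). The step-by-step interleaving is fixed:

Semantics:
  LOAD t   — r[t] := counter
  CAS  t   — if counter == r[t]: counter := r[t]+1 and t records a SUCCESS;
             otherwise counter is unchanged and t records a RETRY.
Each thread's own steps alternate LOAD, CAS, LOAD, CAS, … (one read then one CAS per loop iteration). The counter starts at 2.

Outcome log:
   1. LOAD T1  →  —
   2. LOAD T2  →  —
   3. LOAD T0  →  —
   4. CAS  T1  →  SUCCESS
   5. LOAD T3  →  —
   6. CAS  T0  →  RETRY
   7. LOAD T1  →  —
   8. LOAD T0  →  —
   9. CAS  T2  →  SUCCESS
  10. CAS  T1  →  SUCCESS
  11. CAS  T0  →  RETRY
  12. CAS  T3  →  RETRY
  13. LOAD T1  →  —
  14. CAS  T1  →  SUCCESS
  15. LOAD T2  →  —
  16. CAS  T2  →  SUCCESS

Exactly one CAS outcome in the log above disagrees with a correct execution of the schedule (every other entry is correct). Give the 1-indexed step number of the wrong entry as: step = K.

Reference trace:
step 1: T1 LOAD ⇒ load; ctr=2 reg=2
step 2: T2 LOAD ⇒ load; ctr=2 reg=2
step 3: T0 LOAD ⇒ load; ctr=2 reg=2
step 4: T1 CAS ⇒ ok; ctr=3 reg=2
step 5: T3 LOAD ⇒ load; ctr=3 reg=3
step 6: T0 CAS ⇒ retry; ctr=3 reg=2
step 7: T1 LOAD ⇒ load; ctr=3 reg=3
step 8: T0 LOAD ⇒ load; ctr=3 reg=3
step 9: T2 CAS ⇒ retry; ctr=3 reg=2
step 10: T1 CAS ⇒ ok; ctr=4 reg=3
step 11: T0 CAS ⇒ retry; ctr=4 reg=3
step 12: T3 CAS ⇒ retry; ctr=4 reg=3
step 13: T1 LOAD ⇒ load; ctr=4 reg=4
step 14: T1 CAS ⇒ ok; ctr=5 reg=4
step 15: T2 LOAD ⇒ load; ctr=5 reg=5
step 16: T2 CAS ⇒ ok; ctr=6 reg=5
Log disagrees first at step 9.

step = 9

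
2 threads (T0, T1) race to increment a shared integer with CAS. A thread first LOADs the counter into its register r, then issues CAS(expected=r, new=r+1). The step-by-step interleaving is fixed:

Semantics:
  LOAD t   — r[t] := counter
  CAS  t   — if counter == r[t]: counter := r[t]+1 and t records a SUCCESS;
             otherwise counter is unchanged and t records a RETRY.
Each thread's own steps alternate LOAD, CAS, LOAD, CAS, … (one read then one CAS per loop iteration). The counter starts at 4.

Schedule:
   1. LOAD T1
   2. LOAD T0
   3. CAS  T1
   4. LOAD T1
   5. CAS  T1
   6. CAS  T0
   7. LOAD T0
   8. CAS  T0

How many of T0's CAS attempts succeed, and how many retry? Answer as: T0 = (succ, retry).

T0 = (1, 1)

[1] T1.load  rd  (counter 4, T1.r 4)
[2] T0.load  rd  (counter 4, T0.r 4)
[3] T1.cas  hit  (counter 5, T1.r 4)
[4] T1.load  rd  (counter 5, T1.r 5)
[5] T1.cas  hit  (counter 6, T1.r 5)
[6] T0.cas  miss  (counter 6, T0.r 4)
[7] T0.load  rd  (counter 6, T0.r 6)
[8] T0.cas  hit  (counter 7, T0.r 6)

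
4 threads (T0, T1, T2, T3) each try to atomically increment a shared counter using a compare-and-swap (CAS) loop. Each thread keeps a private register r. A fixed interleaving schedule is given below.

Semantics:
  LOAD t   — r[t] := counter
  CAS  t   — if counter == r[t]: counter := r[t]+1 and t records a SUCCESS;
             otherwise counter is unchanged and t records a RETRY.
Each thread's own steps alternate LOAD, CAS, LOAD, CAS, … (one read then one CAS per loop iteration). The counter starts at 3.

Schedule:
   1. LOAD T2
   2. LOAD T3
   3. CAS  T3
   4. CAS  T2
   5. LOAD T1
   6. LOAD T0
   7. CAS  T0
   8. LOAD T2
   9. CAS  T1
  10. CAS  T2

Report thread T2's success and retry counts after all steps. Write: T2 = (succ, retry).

   1) LOAD T2:  M=3  r_T2=3
   2) LOAD T3:  M=3  r_T3=3
   3) CAS  T3:  M=4  r_T3=3 ✓
   4) CAS  T2:  M=4  r_T2=3 ✗
   5) LOAD T1:  M=4  r_T1=4
   6) LOAD T0:  M=4  r_T0=4
   7) CAS  T0:  M=5  r_T0=4 ✓
   8) LOAD T2:  M=5  r_T2=5
   9) CAS  T1:  M=5  r_T1=4 ✗
  10) CAS  T2:  M=6  r_T2=5 ✓

T2 = (1, 1)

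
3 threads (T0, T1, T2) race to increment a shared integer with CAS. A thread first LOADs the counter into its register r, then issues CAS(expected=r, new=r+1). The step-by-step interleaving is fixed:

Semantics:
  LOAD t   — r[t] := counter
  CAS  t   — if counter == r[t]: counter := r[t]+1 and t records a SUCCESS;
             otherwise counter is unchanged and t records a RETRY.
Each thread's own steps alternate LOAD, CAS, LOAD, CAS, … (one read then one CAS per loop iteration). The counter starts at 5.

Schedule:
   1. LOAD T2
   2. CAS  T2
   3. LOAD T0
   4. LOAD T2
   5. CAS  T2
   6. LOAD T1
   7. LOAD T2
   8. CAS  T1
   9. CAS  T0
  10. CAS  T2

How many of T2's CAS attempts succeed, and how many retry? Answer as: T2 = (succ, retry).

[1] T2.load  rd  (counter 5, T2.r 5)
[2] T2.cas  hit  (counter 6, T2.r 5)
[3] T0.load  rd  (counter 6, T0.r 6)
[4] T2.load  rd  (counter 6, T2.r 6)
[5] T2.cas  hit  (counter 7, T2.r 6)
[6] T1.load  rd  (counter 7, T1.r 7)
[7] T2.load  rd  (counter 7, T2.r 7)
[8] T1.cas  hit  (counter 8, T1.r 7)
[9] T0.cas  miss  (counter 8, T0.r 6)
[10] T2.cas  miss  (counter 8, T2.r 7)

T2 = (2, 1)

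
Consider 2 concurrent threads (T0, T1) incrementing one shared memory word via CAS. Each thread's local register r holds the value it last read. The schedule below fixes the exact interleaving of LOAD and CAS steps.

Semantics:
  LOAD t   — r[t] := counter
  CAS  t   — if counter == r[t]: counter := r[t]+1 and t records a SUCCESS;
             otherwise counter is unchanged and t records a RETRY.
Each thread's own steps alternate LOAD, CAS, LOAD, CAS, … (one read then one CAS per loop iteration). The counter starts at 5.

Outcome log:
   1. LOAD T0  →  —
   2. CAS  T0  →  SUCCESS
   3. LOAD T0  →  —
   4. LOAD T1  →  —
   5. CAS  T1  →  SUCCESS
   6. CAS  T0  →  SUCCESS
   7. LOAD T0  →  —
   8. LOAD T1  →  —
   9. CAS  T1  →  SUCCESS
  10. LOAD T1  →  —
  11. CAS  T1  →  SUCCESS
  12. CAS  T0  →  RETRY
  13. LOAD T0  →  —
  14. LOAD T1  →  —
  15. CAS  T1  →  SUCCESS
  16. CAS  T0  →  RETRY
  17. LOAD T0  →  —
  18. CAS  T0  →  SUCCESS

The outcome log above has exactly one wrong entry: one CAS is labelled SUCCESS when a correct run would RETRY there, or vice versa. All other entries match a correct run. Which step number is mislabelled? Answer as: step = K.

Reference trace:
step 1: T0 LOAD ⇒ load; ctr=5 reg=5
step 2: T0 CAS ⇒ ok; ctr=6 reg=5
step 3: T0 LOAD ⇒ load; ctr=6 reg=6
step 4: T1 LOAD ⇒ load; ctr=6 reg=6
step 5: T1 CAS ⇒ ok; ctr=7 reg=6
step 6: T0 CAS ⇒ retry; ctr=7 reg=6
step 7: T0 LOAD ⇒ load; ctr=7 reg=7
step 8: T1 LOAD ⇒ load; ctr=7 reg=7
step 9: T1 CAS ⇒ ok; ctr=8 reg=7
step 10: T1 LOAD ⇒ load; ctr=8 reg=8
step 11: T1 CAS ⇒ ok; ctr=9 reg=8
step 12: T0 CAS ⇒ retry; ctr=9 reg=7
step 13: T0 LOAD ⇒ load; ctr=9 reg=9
step 14: T1 LOAD ⇒ load; ctr=9 reg=9
step 15: T1 CAS ⇒ ok; ctr=10 reg=9
step 16: T0 CAS ⇒ retry; ctr=10 reg=9
step 17: T0 LOAD ⇒ load; ctr=10 reg=10
step 18: T0 CAS ⇒ ok; ctr=11 reg=10
Mismatch at 6.

step = 6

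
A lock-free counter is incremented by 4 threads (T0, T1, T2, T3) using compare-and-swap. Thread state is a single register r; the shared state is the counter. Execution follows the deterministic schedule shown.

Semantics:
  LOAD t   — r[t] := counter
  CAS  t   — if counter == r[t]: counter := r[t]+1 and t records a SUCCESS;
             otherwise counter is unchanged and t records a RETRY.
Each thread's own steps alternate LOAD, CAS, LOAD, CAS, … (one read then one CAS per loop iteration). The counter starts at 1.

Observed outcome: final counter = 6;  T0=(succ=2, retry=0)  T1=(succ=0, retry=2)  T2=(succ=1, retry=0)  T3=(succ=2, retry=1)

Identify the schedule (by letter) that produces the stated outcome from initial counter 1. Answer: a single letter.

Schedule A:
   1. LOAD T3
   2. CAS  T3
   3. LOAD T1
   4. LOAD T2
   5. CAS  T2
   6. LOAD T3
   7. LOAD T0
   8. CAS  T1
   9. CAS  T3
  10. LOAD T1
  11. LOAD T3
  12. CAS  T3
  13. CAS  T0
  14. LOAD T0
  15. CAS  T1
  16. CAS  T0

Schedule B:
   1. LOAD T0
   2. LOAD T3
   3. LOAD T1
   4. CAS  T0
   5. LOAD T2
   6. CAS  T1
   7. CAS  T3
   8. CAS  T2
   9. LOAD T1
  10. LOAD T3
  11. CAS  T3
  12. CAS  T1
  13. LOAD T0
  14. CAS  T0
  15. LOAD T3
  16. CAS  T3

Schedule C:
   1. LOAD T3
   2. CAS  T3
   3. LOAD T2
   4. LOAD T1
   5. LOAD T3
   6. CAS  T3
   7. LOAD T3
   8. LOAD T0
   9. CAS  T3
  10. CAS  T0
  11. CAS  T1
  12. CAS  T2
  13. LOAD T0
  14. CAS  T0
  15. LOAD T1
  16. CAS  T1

B

Simulating candidate B:
[1] T0.load  rd  (counter 1, T0.r 1)
[2] T3.load  rd  (counter 1, T3.r 1)
[3] T1.load  rd  (counter 1, T1.r 1)
[4] T0.cas  hit  (counter 2, T0.r 1)
[5] T2.load  rd  (counter 2, T2.r 2)
[6] T1.cas  miss  (counter 2, T1.r 1)
[7] T3.cas  miss  (counter 2, T3.r 1)
[8] T2.cas  hit  (counter 3, T2.r 2)
[9] T1.load  rd  (counter 3, T1.r 3)
[10] T3.load  rd  (counter 3, T3.r 3)
[11] T3.cas  hit  (counter 4, T3.r 3)
[12] T1.cas  miss  (counter 4, T1.r 3)
[13] T0.load  rd  (counter 4, T0.r 4)
[14] T0.cas  hit  (counter 5, T0.r 4)
[15] T3.load  rd  (counter 5, T3.r 5)
[16] T3.cas  hit  (counter 6, T3.r 5)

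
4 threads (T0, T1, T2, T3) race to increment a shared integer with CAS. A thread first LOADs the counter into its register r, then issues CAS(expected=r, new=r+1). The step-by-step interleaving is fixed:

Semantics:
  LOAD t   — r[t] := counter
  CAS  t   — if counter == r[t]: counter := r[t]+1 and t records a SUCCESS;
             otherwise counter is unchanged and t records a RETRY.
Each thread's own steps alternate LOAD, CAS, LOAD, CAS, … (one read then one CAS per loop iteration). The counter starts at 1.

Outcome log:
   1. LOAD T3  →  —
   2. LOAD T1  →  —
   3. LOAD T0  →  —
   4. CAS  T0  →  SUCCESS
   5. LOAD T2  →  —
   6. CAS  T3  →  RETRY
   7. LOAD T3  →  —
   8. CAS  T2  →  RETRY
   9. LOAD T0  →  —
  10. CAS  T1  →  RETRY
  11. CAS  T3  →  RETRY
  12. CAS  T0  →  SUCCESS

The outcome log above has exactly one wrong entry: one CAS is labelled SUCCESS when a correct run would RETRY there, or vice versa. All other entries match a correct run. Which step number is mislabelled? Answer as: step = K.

Reference trace:
   1) LOAD T3:  M=1  r_T3=1
   2) LOAD T1:  M=1  r_T1=1
   3) LOAD T0:  M=1  r_T0=1
   4) CAS  T0:  M=2  r_T0=1 ✓
   5) LOAD T2:  M=2  r_T2=2
   6) CAS  T3:  M=2  r_T3=1 ✗
   7) LOAD T3:  M=2  r_T3=2
   8) CAS  T2:  M=3  r_T2=2 ✓
   9) LOAD T0:  M=3  r_T0=3
  10) CAS  T1:  M=3  r_T1=1 ✗
  11) CAS  T3:  M=3  r_T3=2 ✗
  12) CAS  T0:  M=4  r_T0=3 ✓
Log disagrees first at step 8.

step = 8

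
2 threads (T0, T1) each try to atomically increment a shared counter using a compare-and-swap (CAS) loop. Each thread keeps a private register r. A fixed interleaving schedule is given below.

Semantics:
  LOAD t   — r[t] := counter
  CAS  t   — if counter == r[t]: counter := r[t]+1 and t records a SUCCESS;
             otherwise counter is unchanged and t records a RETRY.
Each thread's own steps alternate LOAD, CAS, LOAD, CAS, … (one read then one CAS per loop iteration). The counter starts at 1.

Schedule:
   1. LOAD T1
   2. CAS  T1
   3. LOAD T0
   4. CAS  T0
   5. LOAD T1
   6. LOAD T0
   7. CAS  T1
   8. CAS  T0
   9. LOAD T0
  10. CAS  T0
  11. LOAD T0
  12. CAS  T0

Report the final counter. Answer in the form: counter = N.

#1 T1 reads 1
#2 T1 CAS(1→2) writes; counter now 2
#3 T0 reads 2
#4 T0 CAS(2→3) writes; counter now 3
#5 T1 reads 3
#6 T0 reads 3
#7 T1 CAS(3→4) writes; counter now 4
#8 T0 CAS(3→4) fails; counter now 4
#9 T0 reads 4
#10 T0 CAS(4→5) writes; counter now 5
#11 T0 reads 5
#12 T0 CAS(5→6) writes; counter now 6

counter = 6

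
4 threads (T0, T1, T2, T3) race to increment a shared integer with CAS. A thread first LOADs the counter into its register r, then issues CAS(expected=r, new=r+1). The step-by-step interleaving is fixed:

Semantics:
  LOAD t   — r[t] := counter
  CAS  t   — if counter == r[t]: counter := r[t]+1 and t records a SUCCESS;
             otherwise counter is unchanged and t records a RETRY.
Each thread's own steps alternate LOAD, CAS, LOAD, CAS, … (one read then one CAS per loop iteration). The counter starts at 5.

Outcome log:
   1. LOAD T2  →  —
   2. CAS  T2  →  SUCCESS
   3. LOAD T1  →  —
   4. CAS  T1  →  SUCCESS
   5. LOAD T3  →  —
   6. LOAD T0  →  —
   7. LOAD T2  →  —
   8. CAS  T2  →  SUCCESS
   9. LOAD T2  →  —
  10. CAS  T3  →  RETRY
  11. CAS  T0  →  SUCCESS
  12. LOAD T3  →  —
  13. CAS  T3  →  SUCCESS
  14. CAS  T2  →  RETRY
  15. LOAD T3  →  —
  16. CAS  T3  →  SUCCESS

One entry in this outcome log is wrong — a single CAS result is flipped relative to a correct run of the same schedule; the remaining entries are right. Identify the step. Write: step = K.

Reference trace:
   1) LOAD T2:  M=5  r_T2=5
   2) CAS  T2:  M=6  r_T2=5 ✓
   3) LOAD T1:  M=6  r_T1=6
   4) CAS  T1:  M=7  r_T1=6 ✓
   5) LOAD T3:  M=7  r_T3=7
   6) LOAD T0:  M=7  r_T0=7
   7) LOAD T2:  M=7  r_T2=7
   8) CAS  T2:  M=8  r_T2=7 ✓
   9) LOAD T2:  M=8  r_T2=8
  10) CAS  T3:  M=8  r_T3=7 ✗
  11) CAS  T0:  M=8  r_T0=7 ✗
  12) LOAD T3:  M=8  r_T3=8
  13) CAS  T3:  M=9  r_T3=8 ✓
  14) CAS  T2:  M=9  r_T2=8 ✗
  15) LOAD T3:  M=9  r_T3=9
  16) CAS  T3:  M=10  r_T3=9 ✓
Log disagrees first at step 11.

step = 11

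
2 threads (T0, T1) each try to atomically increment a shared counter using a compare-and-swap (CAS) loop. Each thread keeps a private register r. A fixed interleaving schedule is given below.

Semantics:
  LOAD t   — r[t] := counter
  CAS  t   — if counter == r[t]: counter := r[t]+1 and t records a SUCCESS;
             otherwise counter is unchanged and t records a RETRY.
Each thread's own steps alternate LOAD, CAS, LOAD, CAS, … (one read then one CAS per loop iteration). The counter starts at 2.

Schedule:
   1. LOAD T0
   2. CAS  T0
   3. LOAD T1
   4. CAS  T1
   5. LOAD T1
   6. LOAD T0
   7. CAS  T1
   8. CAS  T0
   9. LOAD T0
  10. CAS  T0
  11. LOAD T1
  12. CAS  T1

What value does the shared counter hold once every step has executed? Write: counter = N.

   1) LOAD T0:  M=2  r_T0=2
   2) CAS  T0:  M=3  r_T0=2 ✓
   3) LOAD T1:  M=3  r_T1=3
   4) CAS  T1:  M=4  r_T1=3 ✓
   5) LOAD T1:  M=4  r_T1=4
   6) LOAD T0:  M=4  r_T0=4
   7) CAS  T1:  M=5  r_T1=4 ✓
   8) CAS  T0:  M=5  r_T0=4 ✗
   9) LOAD T0:  M=5  r_T0=5
  10) CAS  T0:  M=6  r_T0=5 ✓
  11) LOAD T1:  M=6  r_T1=6
  12) CAS  T1:  M=7  r_T1=6 ✓

counter = 7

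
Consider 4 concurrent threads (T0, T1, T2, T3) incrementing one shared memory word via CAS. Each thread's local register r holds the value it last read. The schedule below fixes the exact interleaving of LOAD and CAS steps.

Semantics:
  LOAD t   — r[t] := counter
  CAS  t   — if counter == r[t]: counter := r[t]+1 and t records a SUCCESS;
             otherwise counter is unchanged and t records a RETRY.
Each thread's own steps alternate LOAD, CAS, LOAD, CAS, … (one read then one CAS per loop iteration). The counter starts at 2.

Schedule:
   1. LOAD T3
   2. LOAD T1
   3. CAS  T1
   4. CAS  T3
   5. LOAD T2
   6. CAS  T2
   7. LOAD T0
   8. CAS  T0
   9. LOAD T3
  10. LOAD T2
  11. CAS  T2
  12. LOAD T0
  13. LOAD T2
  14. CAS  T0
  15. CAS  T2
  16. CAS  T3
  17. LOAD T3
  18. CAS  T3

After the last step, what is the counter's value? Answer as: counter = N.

counter = 8

1. LOAD T3 → mem=2 r[T3]=2 [LOAD]
2. LOAD T1 → mem=2 r[T1]=2 [LOAD]
3. CAS T1 → mem=3 r[T1]=2 [OK]
4. CAS T3 → mem=3 r[T3]=2 [RETRY]
5. LOAD T2 → mem=3 r[T2]=3 [LOAD]
6. CAS T2 → mem=4 r[T2]=3 [OK]
7. LOAD T0 → mem=4 r[T0]=4 [LOAD]
8. CAS T0 → mem=5 r[T0]=4 [OK]
9. LOAD T3 → mem=5 r[T3]=5 [LOAD]
10. LOAD T2 → mem=5 r[T2]=5 [LOAD]
11. CAS T2 → mem=6 r[T2]=5 [OK]
12. LOAD T0 → mem=6 r[T0]=6 [LOAD]
13. LOAD T2 → mem=6 r[T2]=6 [LOAD]
14. CAS T0 → mem=7 r[T0]=6 [OK]
15. CAS T2 → mem=7 r[T2]=6 [RETRY]
16. CAS T3 → mem=7 r[T3]=5 [RETRY]
17. LOAD T3 → mem=7 r[T3]=7 [LOAD]
18. CAS T3 → mem=8 r[T3]=7 [OK]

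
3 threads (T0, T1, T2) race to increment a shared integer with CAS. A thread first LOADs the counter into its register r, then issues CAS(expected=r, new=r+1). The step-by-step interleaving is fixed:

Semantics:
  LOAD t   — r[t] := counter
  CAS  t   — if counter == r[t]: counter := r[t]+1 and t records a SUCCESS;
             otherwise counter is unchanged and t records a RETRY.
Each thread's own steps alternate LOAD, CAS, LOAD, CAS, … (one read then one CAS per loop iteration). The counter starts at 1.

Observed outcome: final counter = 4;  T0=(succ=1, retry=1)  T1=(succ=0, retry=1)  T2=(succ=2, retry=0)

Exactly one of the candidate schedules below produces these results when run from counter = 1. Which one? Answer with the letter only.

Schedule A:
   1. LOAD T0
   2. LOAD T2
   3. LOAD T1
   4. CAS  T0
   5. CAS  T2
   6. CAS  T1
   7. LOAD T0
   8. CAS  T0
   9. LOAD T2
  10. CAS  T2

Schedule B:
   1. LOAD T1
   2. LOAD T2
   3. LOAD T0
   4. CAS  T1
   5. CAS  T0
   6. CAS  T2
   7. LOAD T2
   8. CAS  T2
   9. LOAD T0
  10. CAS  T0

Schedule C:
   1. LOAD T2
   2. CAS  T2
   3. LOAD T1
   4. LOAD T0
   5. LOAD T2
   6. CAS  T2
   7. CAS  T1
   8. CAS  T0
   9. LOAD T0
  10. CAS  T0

Run C:
[1] T2.load  rd  (counter 1, T2.r 1)
[2] T2.cas  hit  (counter 2, T2.r 1)
[3] T1.load  rd  (counter 2, T1.r 2)
[4] T0.load  rd  (counter 2, T0.r 2)
[5] T2.load  rd  (counter 2, T2.r 2)
[6] T2.cas  hit  (counter 3, T2.r 2)
[7] T1.cas  miss  (counter 3, T1.r 2)
[8] T0.cas  miss  (counter 3, T0.r 2)
[9] T0.load  rd  (counter 3, T0.r 3)
[10] T0.cas  hit  (counter 4, T0.r 3)

C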